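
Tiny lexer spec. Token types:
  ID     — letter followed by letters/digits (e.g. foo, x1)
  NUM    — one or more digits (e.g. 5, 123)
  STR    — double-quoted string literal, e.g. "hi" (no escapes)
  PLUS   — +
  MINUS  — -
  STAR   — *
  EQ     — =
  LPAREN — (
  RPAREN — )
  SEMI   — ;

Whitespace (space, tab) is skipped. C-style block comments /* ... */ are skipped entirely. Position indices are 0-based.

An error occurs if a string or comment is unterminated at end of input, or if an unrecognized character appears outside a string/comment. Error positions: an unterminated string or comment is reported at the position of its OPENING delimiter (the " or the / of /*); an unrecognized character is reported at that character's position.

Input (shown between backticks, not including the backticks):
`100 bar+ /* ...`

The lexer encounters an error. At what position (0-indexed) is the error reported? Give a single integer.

Answer: 9

Derivation:
pos=0: emit NUM '100' (now at pos=3)
pos=4: emit ID 'bar' (now at pos=7)
pos=7: emit PLUS '+'
pos=9: enter COMMENT mode (saw '/*')
pos=9: ERROR — unterminated comment (reached EOF)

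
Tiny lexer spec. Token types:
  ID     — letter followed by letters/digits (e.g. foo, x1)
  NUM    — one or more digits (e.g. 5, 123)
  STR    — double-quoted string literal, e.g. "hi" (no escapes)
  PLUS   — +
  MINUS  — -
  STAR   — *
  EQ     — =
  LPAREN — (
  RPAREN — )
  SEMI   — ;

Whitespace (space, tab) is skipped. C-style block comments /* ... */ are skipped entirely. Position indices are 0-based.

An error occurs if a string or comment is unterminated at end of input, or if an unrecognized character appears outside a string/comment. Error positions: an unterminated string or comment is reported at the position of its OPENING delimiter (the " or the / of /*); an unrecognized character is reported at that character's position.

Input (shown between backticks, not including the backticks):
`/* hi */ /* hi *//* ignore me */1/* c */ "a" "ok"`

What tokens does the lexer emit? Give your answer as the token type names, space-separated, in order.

Answer: NUM STR STR

Derivation:
pos=0: enter COMMENT mode (saw '/*')
exit COMMENT mode (now at pos=8)
pos=9: enter COMMENT mode (saw '/*')
exit COMMENT mode (now at pos=17)
pos=17: enter COMMENT mode (saw '/*')
exit COMMENT mode (now at pos=32)
pos=32: emit NUM '1' (now at pos=33)
pos=33: enter COMMENT mode (saw '/*')
exit COMMENT mode (now at pos=40)
pos=41: enter STRING mode
pos=41: emit STR "a" (now at pos=44)
pos=45: enter STRING mode
pos=45: emit STR "ok" (now at pos=49)
DONE. 3 tokens: [NUM, STR, STR]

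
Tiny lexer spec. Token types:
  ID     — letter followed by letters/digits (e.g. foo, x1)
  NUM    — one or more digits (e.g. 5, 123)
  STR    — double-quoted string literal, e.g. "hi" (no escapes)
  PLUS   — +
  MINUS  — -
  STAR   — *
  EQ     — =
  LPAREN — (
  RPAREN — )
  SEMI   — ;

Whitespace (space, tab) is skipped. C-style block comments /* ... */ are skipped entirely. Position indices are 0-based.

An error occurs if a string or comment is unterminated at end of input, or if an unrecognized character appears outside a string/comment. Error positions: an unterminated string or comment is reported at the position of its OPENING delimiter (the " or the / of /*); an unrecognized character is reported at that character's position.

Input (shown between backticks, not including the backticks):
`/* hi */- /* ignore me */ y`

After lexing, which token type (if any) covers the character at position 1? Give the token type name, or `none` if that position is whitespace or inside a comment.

pos=0: enter COMMENT mode (saw '/*')
exit COMMENT mode (now at pos=8)
pos=8: emit MINUS '-'
pos=10: enter COMMENT mode (saw '/*')
exit COMMENT mode (now at pos=25)
pos=26: emit ID 'y' (now at pos=27)
DONE. 2 tokens: [MINUS, ID]
Position 1: char is '*' -> none

Answer: none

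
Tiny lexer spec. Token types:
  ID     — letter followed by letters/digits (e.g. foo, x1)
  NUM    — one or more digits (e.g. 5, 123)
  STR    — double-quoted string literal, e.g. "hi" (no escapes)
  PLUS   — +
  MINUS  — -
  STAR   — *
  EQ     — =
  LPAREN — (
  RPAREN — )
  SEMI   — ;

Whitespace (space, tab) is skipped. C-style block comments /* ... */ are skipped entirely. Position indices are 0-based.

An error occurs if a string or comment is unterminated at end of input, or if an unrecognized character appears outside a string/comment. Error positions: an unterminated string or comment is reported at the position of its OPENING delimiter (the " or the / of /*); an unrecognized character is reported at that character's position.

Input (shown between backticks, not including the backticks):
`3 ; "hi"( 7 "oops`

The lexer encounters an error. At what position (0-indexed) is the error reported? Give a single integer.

Answer: 12

Derivation:
pos=0: emit NUM '3' (now at pos=1)
pos=2: emit SEMI ';'
pos=4: enter STRING mode
pos=4: emit STR "hi" (now at pos=8)
pos=8: emit LPAREN '('
pos=10: emit NUM '7' (now at pos=11)
pos=12: enter STRING mode
pos=12: ERROR — unterminated string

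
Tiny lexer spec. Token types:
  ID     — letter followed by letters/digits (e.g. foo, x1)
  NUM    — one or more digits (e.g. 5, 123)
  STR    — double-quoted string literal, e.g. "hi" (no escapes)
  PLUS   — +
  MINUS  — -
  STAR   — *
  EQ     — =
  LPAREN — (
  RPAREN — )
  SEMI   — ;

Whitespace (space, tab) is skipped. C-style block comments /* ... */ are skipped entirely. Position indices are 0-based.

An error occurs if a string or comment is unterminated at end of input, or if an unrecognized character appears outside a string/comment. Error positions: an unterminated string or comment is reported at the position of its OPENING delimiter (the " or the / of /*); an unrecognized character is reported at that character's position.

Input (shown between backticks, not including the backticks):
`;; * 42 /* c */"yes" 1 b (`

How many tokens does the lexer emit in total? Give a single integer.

Answer: 8

Derivation:
pos=0: emit SEMI ';'
pos=1: emit SEMI ';'
pos=3: emit STAR '*'
pos=5: emit NUM '42' (now at pos=7)
pos=8: enter COMMENT mode (saw '/*')
exit COMMENT mode (now at pos=15)
pos=15: enter STRING mode
pos=15: emit STR "yes" (now at pos=20)
pos=21: emit NUM '1' (now at pos=22)
pos=23: emit ID 'b' (now at pos=24)
pos=25: emit LPAREN '('
DONE. 8 tokens: [SEMI, SEMI, STAR, NUM, STR, NUM, ID, LPAREN]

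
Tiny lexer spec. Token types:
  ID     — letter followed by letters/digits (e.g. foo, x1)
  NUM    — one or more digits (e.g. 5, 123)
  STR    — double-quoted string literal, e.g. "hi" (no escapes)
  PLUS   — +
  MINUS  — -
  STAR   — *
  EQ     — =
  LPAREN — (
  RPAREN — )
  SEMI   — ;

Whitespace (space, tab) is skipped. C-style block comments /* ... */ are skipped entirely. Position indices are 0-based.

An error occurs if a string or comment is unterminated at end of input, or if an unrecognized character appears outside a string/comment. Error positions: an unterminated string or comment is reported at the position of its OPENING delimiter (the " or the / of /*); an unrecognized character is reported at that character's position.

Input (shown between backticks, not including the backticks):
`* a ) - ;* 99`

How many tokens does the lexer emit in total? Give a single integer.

pos=0: emit STAR '*'
pos=2: emit ID 'a' (now at pos=3)
pos=4: emit RPAREN ')'
pos=6: emit MINUS '-'
pos=8: emit SEMI ';'
pos=9: emit STAR '*'
pos=11: emit NUM '99' (now at pos=13)
DONE. 7 tokens: [STAR, ID, RPAREN, MINUS, SEMI, STAR, NUM]

Answer: 7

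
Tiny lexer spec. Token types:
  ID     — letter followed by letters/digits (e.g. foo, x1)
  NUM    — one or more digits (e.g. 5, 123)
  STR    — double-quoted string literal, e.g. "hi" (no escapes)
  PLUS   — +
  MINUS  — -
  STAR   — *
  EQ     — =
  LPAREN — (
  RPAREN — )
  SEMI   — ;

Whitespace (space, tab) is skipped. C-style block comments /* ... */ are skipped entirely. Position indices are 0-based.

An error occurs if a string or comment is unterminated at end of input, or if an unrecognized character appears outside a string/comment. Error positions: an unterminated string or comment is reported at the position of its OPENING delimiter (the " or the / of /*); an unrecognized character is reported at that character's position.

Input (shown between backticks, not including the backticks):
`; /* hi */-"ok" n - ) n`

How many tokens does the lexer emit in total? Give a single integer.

Answer: 7

Derivation:
pos=0: emit SEMI ';'
pos=2: enter COMMENT mode (saw '/*')
exit COMMENT mode (now at pos=10)
pos=10: emit MINUS '-'
pos=11: enter STRING mode
pos=11: emit STR "ok" (now at pos=15)
pos=16: emit ID 'n' (now at pos=17)
pos=18: emit MINUS '-'
pos=20: emit RPAREN ')'
pos=22: emit ID 'n' (now at pos=23)
DONE. 7 tokens: [SEMI, MINUS, STR, ID, MINUS, RPAREN, ID]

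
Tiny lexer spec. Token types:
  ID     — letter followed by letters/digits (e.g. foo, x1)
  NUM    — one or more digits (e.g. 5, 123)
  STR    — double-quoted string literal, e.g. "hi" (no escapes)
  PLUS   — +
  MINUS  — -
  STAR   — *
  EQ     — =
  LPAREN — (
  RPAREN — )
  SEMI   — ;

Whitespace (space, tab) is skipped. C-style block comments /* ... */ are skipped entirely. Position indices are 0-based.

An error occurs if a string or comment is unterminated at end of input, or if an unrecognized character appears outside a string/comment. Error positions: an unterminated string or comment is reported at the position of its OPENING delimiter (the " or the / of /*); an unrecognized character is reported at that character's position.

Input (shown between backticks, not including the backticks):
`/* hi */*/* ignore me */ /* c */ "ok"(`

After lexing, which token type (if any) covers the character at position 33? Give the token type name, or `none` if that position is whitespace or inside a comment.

pos=0: enter COMMENT mode (saw '/*')
exit COMMENT mode (now at pos=8)
pos=8: emit STAR '*'
pos=9: enter COMMENT mode (saw '/*')
exit COMMENT mode (now at pos=24)
pos=25: enter COMMENT mode (saw '/*')
exit COMMENT mode (now at pos=32)
pos=33: enter STRING mode
pos=33: emit STR "ok" (now at pos=37)
pos=37: emit LPAREN '('
DONE. 3 tokens: [STAR, STR, LPAREN]
Position 33: char is '"' -> STR

Answer: STR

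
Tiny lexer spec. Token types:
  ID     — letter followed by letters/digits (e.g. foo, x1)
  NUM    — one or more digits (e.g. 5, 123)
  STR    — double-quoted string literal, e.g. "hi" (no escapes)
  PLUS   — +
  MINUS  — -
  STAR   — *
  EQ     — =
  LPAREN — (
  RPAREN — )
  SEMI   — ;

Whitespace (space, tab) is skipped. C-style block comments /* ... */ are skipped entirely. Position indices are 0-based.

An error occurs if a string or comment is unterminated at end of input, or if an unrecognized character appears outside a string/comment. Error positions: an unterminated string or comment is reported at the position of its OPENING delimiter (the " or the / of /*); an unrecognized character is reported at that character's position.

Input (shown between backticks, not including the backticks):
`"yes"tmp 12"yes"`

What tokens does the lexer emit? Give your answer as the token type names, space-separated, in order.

pos=0: enter STRING mode
pos=0: emit STR "yes" (now at pos=5)
pos=5: emit ID 'tmp' (now at pos=8)
pos=9: emit NUM '12' (now at pos=11)
pos=11: enter STRING mode
pos=11: emit STR "yes" (now at pos=16)
DONE. 4 tokens: [STR, ID, NUM, STR]

Answer: STR ID NUM STR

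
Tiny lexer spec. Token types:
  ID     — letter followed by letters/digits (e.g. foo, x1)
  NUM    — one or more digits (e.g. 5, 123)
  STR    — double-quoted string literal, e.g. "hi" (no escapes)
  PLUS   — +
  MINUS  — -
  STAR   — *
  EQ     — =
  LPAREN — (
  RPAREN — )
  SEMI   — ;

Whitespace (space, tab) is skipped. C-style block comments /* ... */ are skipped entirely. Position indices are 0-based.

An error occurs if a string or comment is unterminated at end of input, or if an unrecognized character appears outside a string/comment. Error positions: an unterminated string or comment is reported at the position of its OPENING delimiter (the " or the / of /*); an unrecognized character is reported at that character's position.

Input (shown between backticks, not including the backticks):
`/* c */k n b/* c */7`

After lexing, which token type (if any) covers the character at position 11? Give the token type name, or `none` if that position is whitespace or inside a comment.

Answer: ID

Derivation:
pos=0: enter COMMENT mode (saw '/*')
exit COMMENT mode (now at pos=7)
pos=7: emit ID 'k' (now at pos=8)
pos=9: emit ID 'n' (now at pos=10)
pos=11: emit ID 'b' (now at pos=12)
pos=12: enter COMMENT mode (saw '/*')
exit COMMENT mode (now at pos=19)
pos=19: emit NUM '7' (now at pos=20)
DONE. 4 tokens: [ID, ID, ID, NUM]
Position 11: char is 'b' -> ID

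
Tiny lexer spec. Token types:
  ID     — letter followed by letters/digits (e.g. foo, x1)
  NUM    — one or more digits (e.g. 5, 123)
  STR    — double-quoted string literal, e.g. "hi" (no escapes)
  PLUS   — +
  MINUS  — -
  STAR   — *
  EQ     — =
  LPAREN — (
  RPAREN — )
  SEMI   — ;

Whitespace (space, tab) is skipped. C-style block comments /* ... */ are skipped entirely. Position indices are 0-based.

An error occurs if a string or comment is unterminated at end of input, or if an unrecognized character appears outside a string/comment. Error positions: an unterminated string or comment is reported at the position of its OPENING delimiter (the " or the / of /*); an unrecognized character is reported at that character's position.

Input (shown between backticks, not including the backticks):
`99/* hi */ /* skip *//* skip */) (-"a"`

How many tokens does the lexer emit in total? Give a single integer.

pos=0: emit NUM '99' (now at pos=2)
pos=2: enter COMMENT mode (saw '/*')
exit COMMENT mode (now at pos=10)
pos=11: enter COMMENT mode (saw '/*')
exit COMMENT mode (now at pos=21)
pos=21: enter COMMENT mode (saw '/*')
exit COMMENT mode (now at pos=31)
pos=31: emit RPAREN ')'
pos=33: emit LPAREN '('
pos=34: emit MINUS '-'
pos=35: enter STRING mode
pos=35: emit STR "a" (now at pos=38)
DONE. 5 tokens: [NUM, RPAREN, LPAREN, MINUS, STR]

Answer: 5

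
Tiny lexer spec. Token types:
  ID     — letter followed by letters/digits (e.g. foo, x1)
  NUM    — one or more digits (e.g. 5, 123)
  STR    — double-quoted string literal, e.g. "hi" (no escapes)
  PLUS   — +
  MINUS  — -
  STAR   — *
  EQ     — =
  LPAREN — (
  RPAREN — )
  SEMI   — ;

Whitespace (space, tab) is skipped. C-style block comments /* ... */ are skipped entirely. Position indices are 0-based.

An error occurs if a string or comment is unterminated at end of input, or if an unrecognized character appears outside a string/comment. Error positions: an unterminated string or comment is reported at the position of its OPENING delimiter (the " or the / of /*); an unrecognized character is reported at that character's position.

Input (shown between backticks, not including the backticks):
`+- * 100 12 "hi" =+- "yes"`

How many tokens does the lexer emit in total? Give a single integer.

pos=0: emit PLUS '+'
pos=1: emit MINUS '-'
pos=3: emit STAR '*'
pos=5: emit NUM '100' (now at pos=8)
pos=9: emit NUM '12' (now at pos=11)
pos=12: enter STRING mode
pos=12: emit STR "hi" (now at pos=16)
pos=17: emit EQ '='
pos=18: emit PLUS '+'
pos=19: emit MINUS '-'
pos=21: enter STRING mode
pos=21: emit STR "yes" (now at pos=26)
DONE. 10 tokens: [PLUS, MINUS, STAR, NUM, NUM, STR, EQ, PLUS, MINUS, STR]

Answer: 10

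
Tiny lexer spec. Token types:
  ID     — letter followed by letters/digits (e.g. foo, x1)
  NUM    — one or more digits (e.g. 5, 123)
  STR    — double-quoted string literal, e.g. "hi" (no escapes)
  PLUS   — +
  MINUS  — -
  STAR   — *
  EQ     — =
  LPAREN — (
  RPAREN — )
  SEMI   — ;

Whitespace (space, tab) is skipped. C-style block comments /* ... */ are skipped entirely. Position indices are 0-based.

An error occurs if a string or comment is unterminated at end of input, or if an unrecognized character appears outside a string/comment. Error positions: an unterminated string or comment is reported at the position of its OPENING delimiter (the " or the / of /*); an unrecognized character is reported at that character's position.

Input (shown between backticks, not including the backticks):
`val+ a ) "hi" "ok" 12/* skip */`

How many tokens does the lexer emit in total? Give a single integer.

Answer: 7

Derivation:
pos=0: emit ID 'val' (now at pos=3)
pos=3: emit PLUS '+'
pos=5: emit ID 'a' (now at pos=6)
pos=7: emit RPAREN ')'
pos=9: enter STRING mode
pos=9: emit STR "hi" (now at pos=13)
pos=14: enter STRING mode
pos=14: emit STR "ok" (now at pos=18)
pos=19: emit NUM '12' (now at pos=21)
pos=21: enter COMMENT mode (saw '/*')
exit COMMENT mode (now at pos=31)
DONE. 7 tokens: [ID, PLUS, ID, RPAREN, STR, STR, NUM]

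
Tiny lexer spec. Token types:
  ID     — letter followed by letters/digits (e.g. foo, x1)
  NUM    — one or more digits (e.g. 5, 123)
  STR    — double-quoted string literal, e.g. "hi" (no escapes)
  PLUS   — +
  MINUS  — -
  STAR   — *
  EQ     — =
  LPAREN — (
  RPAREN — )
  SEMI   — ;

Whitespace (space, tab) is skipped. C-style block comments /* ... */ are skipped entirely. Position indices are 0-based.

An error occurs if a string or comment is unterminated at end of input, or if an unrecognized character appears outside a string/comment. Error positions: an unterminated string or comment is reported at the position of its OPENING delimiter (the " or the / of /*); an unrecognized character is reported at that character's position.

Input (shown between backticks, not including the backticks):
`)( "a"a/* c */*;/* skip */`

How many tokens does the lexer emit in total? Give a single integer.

pos=0: emit RPAREN ')'
pos=1: emit LPAREN '('
pos=3: enter STRING mode
pos=3: emit STR "a" (now at pos=6)
pos=6: emit ID 'a' (now at pos=7)
pos=7: enter COMMENT mode (saw '/*')
exit COMMENT mode (now at pos=14)
pos=14: emit STAR '*'
pos=15: emit SEMI ';'
pos=16: enter COMMENT mode (saw '/*')
exit COMMENT mode (now at pos=26)
DONE. 6 tokens: [RPAREN, LPAREN, STR, ID, STAR, SEMI]

Answer: 6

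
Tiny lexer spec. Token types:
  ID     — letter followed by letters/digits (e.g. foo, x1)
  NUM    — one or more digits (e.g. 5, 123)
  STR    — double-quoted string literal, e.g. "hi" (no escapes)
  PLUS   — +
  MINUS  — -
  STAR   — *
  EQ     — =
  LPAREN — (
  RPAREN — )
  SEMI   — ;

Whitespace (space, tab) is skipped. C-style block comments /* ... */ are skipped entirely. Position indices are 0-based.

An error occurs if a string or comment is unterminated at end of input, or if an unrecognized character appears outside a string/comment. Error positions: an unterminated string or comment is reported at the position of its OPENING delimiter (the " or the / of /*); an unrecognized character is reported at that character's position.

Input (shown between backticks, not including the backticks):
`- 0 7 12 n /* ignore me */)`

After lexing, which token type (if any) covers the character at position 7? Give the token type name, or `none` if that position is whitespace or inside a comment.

Answer: NUM

Derivation:
pos=0: emit MINUS '-'
pos=2: emit NUM '0' (now at pos=3)
pos=4: emit NUM '7' (now at pos=5)
pos=6: emit NUM '12' (now at pos=8)
pos=9: emit ID 'n' (now at pos=10)
pos=11: enter COMMENT mode (saw '/*')
exit COMMENT mode (now at pos=26)
pos=26: emit RPAREN ')'
DONE. 6 tokens: [MINUS, NUM, NUM, NUM, ID, RPAREN]
Position 7: char is '2' -> NUM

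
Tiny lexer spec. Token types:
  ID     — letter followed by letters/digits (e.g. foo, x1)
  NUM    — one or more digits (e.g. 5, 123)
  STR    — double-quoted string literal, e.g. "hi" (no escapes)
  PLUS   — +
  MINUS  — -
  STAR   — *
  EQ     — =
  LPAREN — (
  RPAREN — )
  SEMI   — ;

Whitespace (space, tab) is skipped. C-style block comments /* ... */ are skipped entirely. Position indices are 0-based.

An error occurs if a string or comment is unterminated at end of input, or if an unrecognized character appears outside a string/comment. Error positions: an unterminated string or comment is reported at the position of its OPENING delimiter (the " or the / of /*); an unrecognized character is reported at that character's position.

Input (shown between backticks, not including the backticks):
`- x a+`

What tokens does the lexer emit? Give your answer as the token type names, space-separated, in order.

pos=0: emit MINUS '-'
pos=2: emit ID 'x' (now at pos=3)
pos=4: emit ID 'a' (now at pos=5)
pos=5: emit PLUS '+'
DONE. 4 tokens: [MINUS, ID, ID, PLUS]

Answer: MINUS ID ID PLUS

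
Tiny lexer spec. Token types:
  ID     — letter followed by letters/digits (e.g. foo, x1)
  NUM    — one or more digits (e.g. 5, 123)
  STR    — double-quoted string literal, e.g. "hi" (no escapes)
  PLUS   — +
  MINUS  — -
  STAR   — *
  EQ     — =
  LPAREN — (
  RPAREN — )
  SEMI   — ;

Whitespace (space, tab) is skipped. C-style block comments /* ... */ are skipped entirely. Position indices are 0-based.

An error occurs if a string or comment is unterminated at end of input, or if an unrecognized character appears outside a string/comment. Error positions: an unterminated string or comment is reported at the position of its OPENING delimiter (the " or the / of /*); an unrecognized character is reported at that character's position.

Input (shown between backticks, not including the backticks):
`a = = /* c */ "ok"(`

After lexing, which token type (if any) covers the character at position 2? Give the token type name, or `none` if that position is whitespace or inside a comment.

pos=0: emit ID 'a' (now at pos=1)
pos=2: emit EQ '='
pos=4: emit EQ '='
pos=6: enter COMMENT mode (saw '/*')
exit COMMENT mode (now at pos=13)
pos=14: enter STRING mode
pos=14: emit STR "ok" (now at pos=18)
pos=18: emit LPAREN '('
DONE. 5 tokens: [ID, EQ, EQ, STR, LPAREN]
Position 2: char is '=' -> EQ

Answer: EQ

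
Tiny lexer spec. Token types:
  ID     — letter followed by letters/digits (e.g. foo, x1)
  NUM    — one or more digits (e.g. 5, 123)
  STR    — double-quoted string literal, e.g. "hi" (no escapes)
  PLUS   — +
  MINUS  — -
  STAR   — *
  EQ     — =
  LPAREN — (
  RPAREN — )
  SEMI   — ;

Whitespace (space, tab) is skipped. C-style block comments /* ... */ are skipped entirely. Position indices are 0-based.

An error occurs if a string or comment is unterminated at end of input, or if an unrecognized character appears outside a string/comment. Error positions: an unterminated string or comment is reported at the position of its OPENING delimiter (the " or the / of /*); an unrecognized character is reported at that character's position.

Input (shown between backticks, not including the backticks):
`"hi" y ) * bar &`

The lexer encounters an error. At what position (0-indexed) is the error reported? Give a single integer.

pos=0: enter STRING mode
pos=0: emit STR "hi" (now at pos=4)
pos=5: emit ID 'y' (now at pos=6)
pos=7: emit RPAREN ')'
pos=9: emit STAR '*'
pos=11: emit ID 'bar' (now at pos=14)
pos=15: ERROR — unrecognized char '&'

Answer: 15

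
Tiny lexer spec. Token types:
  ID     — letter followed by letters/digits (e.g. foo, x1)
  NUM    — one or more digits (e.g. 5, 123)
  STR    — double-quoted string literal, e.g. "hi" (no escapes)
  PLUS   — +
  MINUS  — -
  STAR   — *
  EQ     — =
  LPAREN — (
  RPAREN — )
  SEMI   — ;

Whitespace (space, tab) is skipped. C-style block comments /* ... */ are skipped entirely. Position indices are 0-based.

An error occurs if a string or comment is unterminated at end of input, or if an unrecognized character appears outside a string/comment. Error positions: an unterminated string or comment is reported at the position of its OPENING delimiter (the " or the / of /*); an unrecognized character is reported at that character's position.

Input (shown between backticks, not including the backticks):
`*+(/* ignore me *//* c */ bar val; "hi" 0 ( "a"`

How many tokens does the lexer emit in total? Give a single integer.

pos=0: emit STAR '*'
pos=1: emit PLUS '+'
pos=2: emit LPAREN '('
pos=3: enter COMMENT mode (saw '/*')
exit COMMENT mode (now at pos=18)
pos=18: enter COMMENT mode (saw '/*')
exit COMMENT mode (now at pos=25)
pos=26: emit ID 'bar' (now at pos=29)
pos=30: emit ID 'val' (now at pos=33)
pos=33: emit SEMI ';'
pos=35: enter STRING mode
pos=35: emit STR "hi" (now at pos=39)
pos=40: emit NUM '0' (now at pos=41)
pos=42: emit LPAREN '('
pos=44: enter STRING mode
pos=44: emit STR "a" (now at pos=47)
DONE. 10 tokens: [STAR, PLUS, LPAREN, ID, ID, SEMI, STR, NUM, LPAREN, STR]

Answer: 10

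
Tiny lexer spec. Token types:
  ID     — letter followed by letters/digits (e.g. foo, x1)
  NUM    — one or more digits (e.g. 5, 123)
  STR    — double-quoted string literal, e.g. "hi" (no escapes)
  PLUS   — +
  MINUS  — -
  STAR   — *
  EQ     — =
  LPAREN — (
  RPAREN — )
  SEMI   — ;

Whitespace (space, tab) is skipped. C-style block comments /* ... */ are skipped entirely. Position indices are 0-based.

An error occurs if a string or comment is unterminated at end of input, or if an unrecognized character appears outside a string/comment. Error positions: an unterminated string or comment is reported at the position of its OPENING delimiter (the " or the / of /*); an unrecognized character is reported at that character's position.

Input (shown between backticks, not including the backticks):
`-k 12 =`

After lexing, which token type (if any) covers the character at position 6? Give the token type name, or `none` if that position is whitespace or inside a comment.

Answer: EQ

Derivation:
pos=0: emit MINUS '-'
pos=1: emit ID 'k' (now at pos=2)
pos=3: emit NUM '12' (now at pos=5)
pos=6: emit EQ '='
DONE. 4 tokens: [MINUS, ID, NUM, EQ]
Position 6: char is '=' -> EQ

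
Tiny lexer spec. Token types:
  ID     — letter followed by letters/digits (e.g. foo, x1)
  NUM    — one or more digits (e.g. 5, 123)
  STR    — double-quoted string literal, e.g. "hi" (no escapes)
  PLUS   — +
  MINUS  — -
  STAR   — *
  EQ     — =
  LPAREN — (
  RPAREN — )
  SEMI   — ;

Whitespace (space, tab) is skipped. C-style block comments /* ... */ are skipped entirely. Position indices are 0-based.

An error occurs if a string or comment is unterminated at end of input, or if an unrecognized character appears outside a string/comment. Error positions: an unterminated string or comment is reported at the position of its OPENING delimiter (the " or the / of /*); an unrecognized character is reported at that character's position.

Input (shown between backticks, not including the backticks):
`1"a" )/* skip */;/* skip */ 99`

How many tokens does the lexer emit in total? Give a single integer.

Answer: 5

Derivation:
pos=0: emit NUM '1' (now at pos=1)
pos=1: enter STRING mode
pos=1: emit STR "a" (now at pos=4)
pos=5: emit RPAREN ')'
pos=6: enter COMMENT mode (saw '/*')
exit COMMENT mode (now at pos=16)
pos=16: emit SEMI ';'
pos=17: enter COMMENT mode (saw '/*')
exit COMMENT mode (now at pos=27)
pos=28: emit NUM '99' (now at pos=30)
DONE. 5 tokens: [NUM, STR, RPAREN, SEMI, NUM]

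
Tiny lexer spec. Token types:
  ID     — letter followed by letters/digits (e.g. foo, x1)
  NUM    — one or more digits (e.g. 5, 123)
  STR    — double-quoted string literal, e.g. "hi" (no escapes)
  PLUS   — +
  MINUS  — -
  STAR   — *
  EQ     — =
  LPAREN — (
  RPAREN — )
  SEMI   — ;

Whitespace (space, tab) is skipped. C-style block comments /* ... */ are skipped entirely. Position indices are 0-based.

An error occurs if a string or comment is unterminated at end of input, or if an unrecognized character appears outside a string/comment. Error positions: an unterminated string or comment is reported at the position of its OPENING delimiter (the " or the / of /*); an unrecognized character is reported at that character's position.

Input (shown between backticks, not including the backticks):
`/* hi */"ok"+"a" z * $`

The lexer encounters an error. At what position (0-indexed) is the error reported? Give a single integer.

pos=0: enter COMMENT mode (saw '/*')
exit COMMENT mode (now at pos=8)
pos=8: enter STRING mode
pos=8: emit STR "ok" (now at pos=12)
pos=12: emit PLUS '+'
pos=13: enter STRING mode
pos=13: emit STR "a" (now at pos=16)
pos=17: emit ID 'z' (now at pos=18)
pos=19: emit STAR '*'
pos=21: ERROR — unrecognized char '$'

Answer: 21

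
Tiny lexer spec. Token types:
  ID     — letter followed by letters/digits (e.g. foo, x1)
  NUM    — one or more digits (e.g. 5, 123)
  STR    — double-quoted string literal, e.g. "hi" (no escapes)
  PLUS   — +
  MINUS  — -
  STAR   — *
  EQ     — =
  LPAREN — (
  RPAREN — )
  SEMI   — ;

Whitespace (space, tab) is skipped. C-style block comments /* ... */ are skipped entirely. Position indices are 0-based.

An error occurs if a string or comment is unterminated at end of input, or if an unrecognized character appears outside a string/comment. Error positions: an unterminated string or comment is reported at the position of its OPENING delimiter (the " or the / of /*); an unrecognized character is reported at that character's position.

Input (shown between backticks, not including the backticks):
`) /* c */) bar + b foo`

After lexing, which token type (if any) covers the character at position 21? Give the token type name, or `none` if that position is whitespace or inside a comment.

pos=0: emit RPAREN ')'
pos=2: enter COMMENT mode (saw '/*')
exit COMMENT mode (now at pos=9)
pos=9: emit RPAREN ')'
pos=11: emit ID 'bar' (now at pos=14)
pos=15: emit PLUS '+'
pos=17: emit ID 'b' (now at pos=18)
pos=19: emit ID 'foo' (now at pos=22)
DONE. 6 tokens: [RPAREN, RPAREN, ID, PLUS, ID, ID]
Position 21: char is 'o' -> ID

Answer: ID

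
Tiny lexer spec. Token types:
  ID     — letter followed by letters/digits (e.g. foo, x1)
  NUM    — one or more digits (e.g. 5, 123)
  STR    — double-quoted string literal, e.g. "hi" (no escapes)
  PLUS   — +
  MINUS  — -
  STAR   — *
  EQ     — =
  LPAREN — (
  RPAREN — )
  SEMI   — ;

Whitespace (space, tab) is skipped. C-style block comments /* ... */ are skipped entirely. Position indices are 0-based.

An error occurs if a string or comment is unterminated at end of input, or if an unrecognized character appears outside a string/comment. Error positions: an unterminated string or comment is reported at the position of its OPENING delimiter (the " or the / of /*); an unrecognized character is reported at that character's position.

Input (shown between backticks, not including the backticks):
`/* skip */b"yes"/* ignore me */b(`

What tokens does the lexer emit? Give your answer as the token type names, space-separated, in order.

pos=0: enter COMMENT mode (saw '/*')
exit COMMENT mode (now at pos=10)
pos=10: emit ID 'b' (now at pos=11)
pos=11: enter STRING mode
pos=11: emit STR "yes" (now at pos=16)
pos=16: enter COMMENT mode (saw '/*')
exit COMMENT mode (now at pos=31)
pos=31: emit ID 'b' (now at pos=32)
pos=32: emit LPAREN '('
DONE. 4 tokens: [ID, STR, ID, LPAREN]

Answer: ID STR ID LPAREN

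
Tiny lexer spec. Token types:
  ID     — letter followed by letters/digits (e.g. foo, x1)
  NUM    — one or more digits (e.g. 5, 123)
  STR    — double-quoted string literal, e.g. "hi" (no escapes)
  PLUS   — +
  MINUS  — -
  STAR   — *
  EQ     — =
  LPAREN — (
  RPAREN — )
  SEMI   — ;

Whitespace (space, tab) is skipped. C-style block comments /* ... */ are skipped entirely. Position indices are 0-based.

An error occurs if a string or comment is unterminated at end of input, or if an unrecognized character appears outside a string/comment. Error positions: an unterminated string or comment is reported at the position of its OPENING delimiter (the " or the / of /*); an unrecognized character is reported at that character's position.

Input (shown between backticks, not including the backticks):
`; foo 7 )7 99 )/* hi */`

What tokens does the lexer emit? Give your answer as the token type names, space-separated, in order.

pos=0: emit SEMI ';'
pos=2: emit ID 'foo' (now at pos=5)
pos=6: emit NUM '7' (now at pos=7)
pos=8: emit RPAREN ')'
pos=9: emit NUM '7' (now at pos=10)
pos=11: emit NUM '99' (now at pos=13)
pos=14: emit RPAREN ')'
pos=15: enter COMMENT mode (saw '/*')
exit COMMENT mode (now at pos=23)
DONE. 7 tokens: [SEMI, ID, NUM, RPAREN, NUM, NUM, RPAREN]

Answer: SEMI ID NUM RPAREN NUM NUM RPAREN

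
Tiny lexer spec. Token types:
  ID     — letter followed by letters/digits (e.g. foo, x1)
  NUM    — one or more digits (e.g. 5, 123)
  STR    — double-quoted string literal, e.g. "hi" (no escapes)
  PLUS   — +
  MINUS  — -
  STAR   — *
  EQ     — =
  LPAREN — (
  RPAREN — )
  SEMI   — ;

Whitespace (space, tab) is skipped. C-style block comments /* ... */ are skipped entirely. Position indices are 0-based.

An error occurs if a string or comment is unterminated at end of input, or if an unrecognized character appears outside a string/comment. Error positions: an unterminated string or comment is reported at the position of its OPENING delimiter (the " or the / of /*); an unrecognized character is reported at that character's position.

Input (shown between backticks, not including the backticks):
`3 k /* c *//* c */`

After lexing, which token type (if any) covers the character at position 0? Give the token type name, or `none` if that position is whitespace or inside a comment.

Answer: NUM

Derivation:
pos=0: emit NUM '3' (now at pos=1)
pos=2: emit ID 'k' (now at pos=3)
pos=4: enter COMMENT mode (saw '/*')
exit COMMENT mode (now at pos=11)
pos=11: enter COMMENT mode (saw '/*')
exit COMMENT mode (now at pos=18)
DONE. 2 tokens: [NUM, ID]
Position 0: char is '3' -> NUM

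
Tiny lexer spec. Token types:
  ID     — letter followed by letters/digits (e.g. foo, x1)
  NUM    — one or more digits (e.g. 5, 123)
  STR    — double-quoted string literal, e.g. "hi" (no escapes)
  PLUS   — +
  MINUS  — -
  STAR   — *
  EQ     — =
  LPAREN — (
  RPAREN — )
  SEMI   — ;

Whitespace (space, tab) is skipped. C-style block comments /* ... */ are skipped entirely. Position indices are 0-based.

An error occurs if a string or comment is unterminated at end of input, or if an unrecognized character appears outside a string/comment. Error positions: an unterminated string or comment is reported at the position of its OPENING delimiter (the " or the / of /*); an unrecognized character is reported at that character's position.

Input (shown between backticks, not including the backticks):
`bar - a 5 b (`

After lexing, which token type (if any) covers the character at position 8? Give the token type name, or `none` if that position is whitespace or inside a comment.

Answer: NUM

Derivation:
pos=0: emit ID 'bar' (now at pos=3)
pos=4: emit MINUS '-'
pos=6: emit ID 'a' (now at pos=7)
pos=8: emit NUM '5' (now at pos=9)
pos=10: emit ID 'b' (now at pos=11)
pos=12: emit LPAREN '('
DONE. 6 tokens: [ID, MINUS, ID, NUM, ID, LPAREN]
Position 8: char is '5' -> NUM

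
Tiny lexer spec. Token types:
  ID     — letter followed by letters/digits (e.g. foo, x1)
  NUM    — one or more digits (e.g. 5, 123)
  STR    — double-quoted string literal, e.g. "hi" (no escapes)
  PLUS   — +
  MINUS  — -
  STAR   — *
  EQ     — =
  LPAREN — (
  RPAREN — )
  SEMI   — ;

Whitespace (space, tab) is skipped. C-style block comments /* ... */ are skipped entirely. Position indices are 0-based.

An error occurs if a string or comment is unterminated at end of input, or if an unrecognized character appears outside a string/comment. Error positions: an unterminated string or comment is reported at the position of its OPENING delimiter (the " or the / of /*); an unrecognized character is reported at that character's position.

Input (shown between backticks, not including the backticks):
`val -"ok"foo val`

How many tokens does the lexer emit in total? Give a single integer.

pos=0: emit ID 'val' (now at pos=3)
pos=4: emit MINUS '-'
pos=5: enter STRING mode
pos=5: emit STR "ok" (now at pos=9)
pos=9: emit ID 'foo' (now at pos=12)
pos=13: emit ID 'val' (now at pos=16)
DONE. 5 tokens: [ID, MINUS, STR, ID, ID]

Answer: 5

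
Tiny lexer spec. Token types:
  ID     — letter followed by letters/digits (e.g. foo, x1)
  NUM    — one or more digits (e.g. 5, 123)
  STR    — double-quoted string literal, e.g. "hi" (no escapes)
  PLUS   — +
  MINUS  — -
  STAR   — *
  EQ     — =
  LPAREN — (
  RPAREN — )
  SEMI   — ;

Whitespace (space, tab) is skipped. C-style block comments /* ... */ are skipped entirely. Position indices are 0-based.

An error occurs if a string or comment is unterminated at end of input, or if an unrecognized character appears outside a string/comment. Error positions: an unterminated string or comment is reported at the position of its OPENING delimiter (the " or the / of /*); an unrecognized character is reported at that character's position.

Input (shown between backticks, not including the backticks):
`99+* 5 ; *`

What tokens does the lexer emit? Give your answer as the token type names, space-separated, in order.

Answer: NUM PLUS STAR NUM SEMI STAR

Derivation:
pos=0: emit NUM '99' (now at pos=2)
pos=2: emit PLUS '+'
pos=3: emit STAR '*'
pos=5: emit NUM '5' (now at pos=6)
pos=7: emit SEMI ';'
pos=9: emit STAR '*'
DONE. 6 tokens: [NUM, PLUS, STAR, NUM, SEMI, STAR]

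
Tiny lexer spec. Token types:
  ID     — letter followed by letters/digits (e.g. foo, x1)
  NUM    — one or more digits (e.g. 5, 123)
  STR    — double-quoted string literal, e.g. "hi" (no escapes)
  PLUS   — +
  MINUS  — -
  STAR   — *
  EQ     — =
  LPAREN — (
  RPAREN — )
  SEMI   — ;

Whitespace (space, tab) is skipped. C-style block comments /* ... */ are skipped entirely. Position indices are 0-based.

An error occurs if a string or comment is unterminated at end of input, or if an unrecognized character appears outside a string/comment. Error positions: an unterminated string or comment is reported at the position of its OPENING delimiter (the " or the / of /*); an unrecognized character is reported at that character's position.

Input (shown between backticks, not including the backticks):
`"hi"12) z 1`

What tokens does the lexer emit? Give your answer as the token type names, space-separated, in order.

Answer: STR NUM RPAREN ID NUM

Derivation:
pos=0: enter STRING mode
pos=0: emit STR "hi" (now at pos=4)
pos=4: emit NUM '12' (now at pos=6)
pos=6: emit RPAREN ')'
pos=8: emit ID 'z' (now at pos=9)
pos=10: emit NUM '1' (now at pos=11)
DONE. 5 tokens: [STR, NUM, RPAREN, ID, NUM]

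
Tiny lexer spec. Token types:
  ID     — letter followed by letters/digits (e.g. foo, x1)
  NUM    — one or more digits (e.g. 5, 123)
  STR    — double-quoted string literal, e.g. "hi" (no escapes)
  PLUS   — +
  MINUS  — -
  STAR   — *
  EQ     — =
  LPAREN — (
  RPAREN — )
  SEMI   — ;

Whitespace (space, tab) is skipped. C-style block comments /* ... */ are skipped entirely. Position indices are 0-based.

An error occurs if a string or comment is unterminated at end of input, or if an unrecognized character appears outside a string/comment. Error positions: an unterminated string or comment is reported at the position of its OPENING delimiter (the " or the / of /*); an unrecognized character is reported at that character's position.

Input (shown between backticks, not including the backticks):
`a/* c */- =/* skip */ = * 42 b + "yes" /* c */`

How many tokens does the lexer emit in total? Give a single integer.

pos=0: emit ID 'a' (now at pos=1)
pos=1: enter COMMENT mode (saw '/*')
exit COMMENT mode (now at pos=8)
pos=8: emit MINUS '-'
pos=10: emit EQ '='
pos=11: enter COMMENT mode (saw '/*')
exit COMMENT mode (now at pos=21)
pos=22: emit EQ '='
pos=24: emit STAR '*'
pos=26: emit NUM '42' (now at pos=28)
pos=29: emit ID 'b' (now at pos=30)
pos=31: emit PLUS '+'
pos=33: enter STRING mode
pos=33: emit STR "yes" (now at pos=38)
pos=39: enter COMMENT mode (saw '/*')
exit COMMENT mode (now at pos=46)
DONE. 9 tokens: [ID, MINUS, EQ, EQ, STAR, NUM, ID, PLUS, STR]

Answer: 9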